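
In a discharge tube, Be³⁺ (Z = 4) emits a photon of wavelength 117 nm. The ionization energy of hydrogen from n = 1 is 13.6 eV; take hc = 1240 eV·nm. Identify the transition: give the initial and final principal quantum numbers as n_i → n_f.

The photon energy is ΔE = hc/λ = 1240 / 117 = 10.60 eV.
With Z = 4, ΔE = 217.6 × (1/n_f² − 1/n_i²), so 1/n_f² − 1/n_i² = 0.04871.
Trying n_f = 3 gives 1/n_i² = 0.06241, i.e. n_i ≈ 4; this pair matches.

n_i = 4, n_f = 3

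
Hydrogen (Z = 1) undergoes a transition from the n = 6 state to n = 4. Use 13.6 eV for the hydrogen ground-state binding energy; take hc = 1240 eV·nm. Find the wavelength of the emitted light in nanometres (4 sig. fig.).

2626 nm

ΔE = 13.60 × (1/4² − 1/6²) = 13.60 × 0.03472 = 0.4722 eV.
λ = hc/ΔE = 1240 / 0.4722 = 2626 nm.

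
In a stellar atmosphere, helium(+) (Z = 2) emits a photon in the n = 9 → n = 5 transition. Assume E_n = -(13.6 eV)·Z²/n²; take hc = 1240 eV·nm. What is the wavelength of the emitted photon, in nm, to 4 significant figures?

824.3 nm

For Z = 2 the level energies scale as Z², so the effective Rydberg energy is 13.6 × 4 = 54.40 eV.
ΔE = 54.40 × (1/5² − 1/9²) = 54.40 × 0.02765 = 1.504 eV.
λ = hc/ΔE = 1240 / 1.504 = 824.3 nm.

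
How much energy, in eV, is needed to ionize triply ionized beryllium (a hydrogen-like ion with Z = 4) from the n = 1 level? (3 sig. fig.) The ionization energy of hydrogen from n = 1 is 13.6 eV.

218 eV

E_n = −13.6 Z²/n² = −217.6/n² eV for Z = 4.
E_1 = −217.6/1 = −218 eV, so ionization (to E = 0) requires 218 eV.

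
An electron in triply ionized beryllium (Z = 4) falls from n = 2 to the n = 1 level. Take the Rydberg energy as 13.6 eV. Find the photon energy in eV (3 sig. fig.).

163 eV

The Bohr energies scale as Z², so for Z = 4: E_n = −217.6/n² eV.
E_2 = −217.6/4 = −54.40 eV and E_1 = −217.6/1 = −217.6 eV.
The photon energy is |E_2 − E_1| = 163 eV.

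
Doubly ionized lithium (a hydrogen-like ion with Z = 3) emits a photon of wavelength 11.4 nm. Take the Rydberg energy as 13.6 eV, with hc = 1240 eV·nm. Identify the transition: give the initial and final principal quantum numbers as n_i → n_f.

The photon energy is ΔE = hc/λ = 1240 / 11.4 = 108.8 eV.
With Z = 3, ΔE = 122.4 × (1/n_f² − 1/n_i²), so 1/n_f² − 1/n_i² = 0.8887.
Trying n_f = 1 gives 1/n_i² = 0.1113, i.e. n_i ≈ 3; this pair matches.

n_i = 3, n_f = 1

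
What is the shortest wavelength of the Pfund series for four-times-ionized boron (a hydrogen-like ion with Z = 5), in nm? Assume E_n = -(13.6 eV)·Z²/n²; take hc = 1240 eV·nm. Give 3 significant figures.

The Pfund series has lower level n_f = 5; the series limit corresponds to n_i → ∞.
ΔE_max = 13.6 × 25 / 5² = 13.60 eV.
λ_min = 1240 / 13.60 = 91.2 nm.

91.2 nm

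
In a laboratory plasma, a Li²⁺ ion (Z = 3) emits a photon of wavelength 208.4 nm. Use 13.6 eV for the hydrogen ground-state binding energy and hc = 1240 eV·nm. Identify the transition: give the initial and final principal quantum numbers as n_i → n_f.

The photon energy is ΔE = hc/λ = 1240 / 208.4 = 5.950 eV.
With Z = 3, ΔE = 122.4 × (1/n_f² − 1/n_i²), so 1/n_f² − 1/n_i² = 0.04861.
Trying n_f = 3 gives 1/n_i² = 0.06250, i.e. n_i ≈ 4; this pair matches.

n_i = 4, n_f = 3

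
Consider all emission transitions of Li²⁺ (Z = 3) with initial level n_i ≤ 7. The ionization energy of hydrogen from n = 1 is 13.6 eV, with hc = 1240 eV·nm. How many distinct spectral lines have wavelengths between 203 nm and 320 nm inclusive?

Enumerate all n_i → n_f pairs with 1 ≤ n_f < n_i ≤ 7 and compute λ = 1240 / [13.6·9·(1/n_f² − 1/n_i²)].
Lines falling in [203, 320] nm: 4→3 (208.4 nm), 7→4 (240.7 nm), 6→4 (291.8 nm).

3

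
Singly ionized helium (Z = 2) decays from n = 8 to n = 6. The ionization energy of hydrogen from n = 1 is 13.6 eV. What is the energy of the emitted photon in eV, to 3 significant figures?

The Bohr energies scale as Z², so for Z = 2: E_n = −54.40/n² eV.
E_8 = −54.40/64 = −0.8500 eV and E_6 = −54.40/36 = −1.511 eV.
The photon energy is |E_8 − E_6| = 0.661 eV.

0.661 eV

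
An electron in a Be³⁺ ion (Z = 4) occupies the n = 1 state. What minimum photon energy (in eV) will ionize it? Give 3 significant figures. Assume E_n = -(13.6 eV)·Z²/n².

E_n = −13.6 Z²/n² = −217.6/n² eV for Z = 4.
E_1 = −217.6/1 = −218 eV, so ionization (to E = 0) requires 218 eV.

218 eV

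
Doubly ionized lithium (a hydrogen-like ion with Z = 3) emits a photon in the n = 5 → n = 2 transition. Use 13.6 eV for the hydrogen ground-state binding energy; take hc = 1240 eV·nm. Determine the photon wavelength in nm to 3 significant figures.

48.2 nm

For Z = 3 the level energies scale as Z², so the effective Rydberg energy is 13.6 × 9 = 122.4 eV.
ΔE = 122.4 × (1/2² − 1/5²) = 122.4 × 0.2100 = 25.70 eV.
λ = hc/ΔE = 1240 / 25.70 = 48.2 nm.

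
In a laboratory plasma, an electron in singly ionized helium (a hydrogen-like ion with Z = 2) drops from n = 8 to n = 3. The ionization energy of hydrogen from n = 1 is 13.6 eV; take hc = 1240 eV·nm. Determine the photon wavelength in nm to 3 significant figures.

For Z = 2 the level energies scale as Z², so the effective Rydberg energy is 13.6 × 4 = 54.40 eV.
ΔE = 54.40 × (1/3² − 1/8²) = 54.40 × 0.09549 = 5.194 eV.
λ = hc/ΔE = 1240 / 5.194 = 239 nm.

239 nm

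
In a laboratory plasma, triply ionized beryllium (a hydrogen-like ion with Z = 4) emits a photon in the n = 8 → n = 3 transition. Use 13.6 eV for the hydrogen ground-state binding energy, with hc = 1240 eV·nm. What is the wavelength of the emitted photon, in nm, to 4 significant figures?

For Z = 4 the level energies scale as Z², so the effective Rydberg energy is 13.6 × 16 = 217.6 eV.
ΔE = 217.6 × (1/3² − 1/8²) = 217.6 × 0.09549 = 20.78 eV.
λ = hc/ΔE = 1240 / 20.78 = 59.68 nm.

59.68 nm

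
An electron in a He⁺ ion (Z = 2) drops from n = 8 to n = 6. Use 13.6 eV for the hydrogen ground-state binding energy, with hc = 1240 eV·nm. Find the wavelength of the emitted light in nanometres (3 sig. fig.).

For Z = 2 the level energies scale as Z², so the effective Rydberg energy is 13.6 × 4 = 54.40 eV.
ΔE = 54.40 × (1/6² − 1/8²) = 54.40 × 0.01215 = 0.6611 eV.
λ = hc/ΔE = 1240 / 0.6611 = 1880 nm.

1880 nm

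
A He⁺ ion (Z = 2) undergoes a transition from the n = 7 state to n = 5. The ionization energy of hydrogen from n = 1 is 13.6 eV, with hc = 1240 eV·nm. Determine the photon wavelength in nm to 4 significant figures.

1163 nm

For Z = 2 the level energies scale as Z², so the effective Rydberg energy is 13.6 × 4 = 54.40 eV.
ΔE = 54.40 × (1/5² − 1/7²) = 54.40 × 0.01959 = 1.066 eV.
λ = hc/ΔE = 1240 / 1.066 = 1163 nm.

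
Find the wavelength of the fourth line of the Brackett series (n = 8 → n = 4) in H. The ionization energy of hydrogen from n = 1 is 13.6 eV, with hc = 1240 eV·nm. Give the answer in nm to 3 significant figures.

1950 nm

The Brackett series terminates on n_f = 4; the fourth line has n_i = 4+4 = 8.
ΔE = 13.60 × (1/4² − 1/8²) = 0.6375 eV.
λ = 1240 / 0.6375 = 1950 nm.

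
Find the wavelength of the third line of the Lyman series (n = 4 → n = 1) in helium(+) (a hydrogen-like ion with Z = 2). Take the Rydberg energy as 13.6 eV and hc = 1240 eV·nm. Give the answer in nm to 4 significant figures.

The Lyman series terminates on n_f = 1; the third line has n_i = 1+3 = 4.
ΔE = 54.40 × (1/1² − 1/4²) = 51.00 eV.
λ = 1240 / 51.00 = 24.31 nm.

24.31 nm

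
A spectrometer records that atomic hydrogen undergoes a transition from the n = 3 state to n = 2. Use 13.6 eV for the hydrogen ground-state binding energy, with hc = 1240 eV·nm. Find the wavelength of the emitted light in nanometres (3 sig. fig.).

656 nm

ΔE = 13.60 × (1/2² − 1/3²) = 13.60 × 0.1389 = 1.889 eV.
λ = hc/ΔE = 1240 / 1.889 = 656 nm.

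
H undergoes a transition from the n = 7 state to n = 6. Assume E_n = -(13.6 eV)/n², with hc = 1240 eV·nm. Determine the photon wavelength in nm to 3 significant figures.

ΔE = 13.60 × (1/6² − 1/7²) = 13.60 × 0.007370 = 0.1002 eV.
λ = hc/ΔE = 1240 / 0.1002 = 12400 nm.

12400 nm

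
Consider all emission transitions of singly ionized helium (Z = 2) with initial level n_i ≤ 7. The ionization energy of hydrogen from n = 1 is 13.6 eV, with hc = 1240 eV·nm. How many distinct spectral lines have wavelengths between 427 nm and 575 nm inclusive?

Enumerate all n_i → n_f pairs with 1 ≤ n_f < n_i ≤ 7 and compute λ = 1240 / [13.6·4·(1/n_f² − 1/n_i²)].
Lines falling in [427, 575] nm: 4→3 (468.9 nm), 7→4 (541.5 nm).

2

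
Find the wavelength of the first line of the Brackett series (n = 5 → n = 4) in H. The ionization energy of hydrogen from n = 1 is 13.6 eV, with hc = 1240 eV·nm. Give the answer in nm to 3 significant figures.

The Brackett series terminates on n_f = 4; the first line has n_i = 4+1 = 5.
ΔE = 13.60 × (1/4² − 1/5²) = 0.3060 eV.
λ = 1240 / 0.3060 = 4050 nm.

4050 nm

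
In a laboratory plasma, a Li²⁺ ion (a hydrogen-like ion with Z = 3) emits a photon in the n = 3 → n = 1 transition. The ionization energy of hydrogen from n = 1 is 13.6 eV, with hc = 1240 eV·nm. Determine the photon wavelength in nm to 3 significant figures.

11.4 nm

For Z = 3 the level energies scale as Z², so the effective Rydberg energy is 13.6 × 9 = 122.4 eV.
ΔE = 122.4 × (1/1² − 1/3²) = 122.4 × 0.8889 = 108.8 eV.
λ = hc/ΔE = 1240 / 108.8 = 11.4 nm.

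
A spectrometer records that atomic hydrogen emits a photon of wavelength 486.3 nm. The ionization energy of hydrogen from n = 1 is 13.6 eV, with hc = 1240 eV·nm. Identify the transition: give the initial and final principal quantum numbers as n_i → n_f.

n_i = 4, n_f = 2

The photon energy is ΔE = hc/λ = 1240 / 486.3 = 2.550 eV.
With Z = 1, ΔE = 13.60 × (1/n_f² − 1/n_i²), so 1/n_f² − 1/n_i² = 0.1875.
Trying n_f = 2 gives 1/n_i² = 0.06251, i.e. n_i ≈ 4; this pair matches.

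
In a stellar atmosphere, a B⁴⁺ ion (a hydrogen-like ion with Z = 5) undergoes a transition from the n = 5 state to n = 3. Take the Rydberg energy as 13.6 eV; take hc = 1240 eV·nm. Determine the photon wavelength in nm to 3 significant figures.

51.3 nm

For Z = 5 the level energies scale as Z², so the effective Rydberg energy is 13.6 × 25 = 340.0 eV.
ΔE = 340.0 × (1/3² − 1/5²) = 340.0 × 0.07111 = 24.18 eV.
λ = hc/ΔE = 1240 / 24.18 = 51.3 nm.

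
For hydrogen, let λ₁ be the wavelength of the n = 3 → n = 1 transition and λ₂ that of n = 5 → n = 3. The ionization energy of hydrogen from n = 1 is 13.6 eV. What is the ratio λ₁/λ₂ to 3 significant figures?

0.0800

λ ∝ 1/ΔE ∝ 1/(1/n_f² − 1/n_i²), and the Z² and hc factors cancel in the ratio.
λ₁/λ₂ = (1/3² − 1/5²)/(1/1² − 1/3²) = 0.07111/0.8889 = 0.0800.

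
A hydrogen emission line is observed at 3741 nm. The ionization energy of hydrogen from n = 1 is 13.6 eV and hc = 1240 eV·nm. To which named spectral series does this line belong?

Pfund

ΔE = 1240/3741 = 0.3315 eV.
This matches 13.6 × (1/5² − 1/8²), so n_f = 5: the Pfund series.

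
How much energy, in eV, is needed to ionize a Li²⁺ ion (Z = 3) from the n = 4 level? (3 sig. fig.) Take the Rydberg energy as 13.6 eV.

E_n = −13.6 Z²/n² = −122.4/n² eV for Z = 3.
E_4 = −122.4/16 = −7.65 eV, so ionization (to E = 0) requires 7.65 eV.

7.65 eV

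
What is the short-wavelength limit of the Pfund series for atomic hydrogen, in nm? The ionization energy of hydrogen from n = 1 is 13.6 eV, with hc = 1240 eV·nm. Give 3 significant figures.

The Pfund series has lower level n_f = 5; the series limit corresponds to n_i → ∞.
ΔE_max = 13.6 × 1 / 5² = 0.5440 eV.
λ_min = 1240 / 0.5440 = 2280 nm.

2280 nm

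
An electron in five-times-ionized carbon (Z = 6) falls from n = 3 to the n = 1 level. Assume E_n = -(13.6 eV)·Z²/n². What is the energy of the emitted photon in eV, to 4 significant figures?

435.2 eV

The Bohr energies scale as Z², so for Z = 6: E_n = −489.6/n² eV.
E_3 = −489.6/9 = −54.40 eV and E_1 = −489.6/1 = −489.6 eV.
The photon energy is |E_3 − E_1| = 435.2 eV.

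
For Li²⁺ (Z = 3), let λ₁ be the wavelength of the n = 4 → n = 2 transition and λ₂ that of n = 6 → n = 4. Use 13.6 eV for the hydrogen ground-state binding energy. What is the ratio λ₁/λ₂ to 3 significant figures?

λ ∝ 1/ΔE ∝ 1/(1/n_f² − 1/n_i²), and the Z² and hc factors cancel in the ratio.
λ₁/λ₂ = (1/4² − 1/6²)/(1/2² − 1/4²) = 0.03472/0.1875 = 0.185.

0.185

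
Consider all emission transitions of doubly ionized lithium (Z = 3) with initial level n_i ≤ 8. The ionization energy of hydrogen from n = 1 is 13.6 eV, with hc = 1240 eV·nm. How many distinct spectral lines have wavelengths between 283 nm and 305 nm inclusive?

Enumerate all n_i → n_f pairs with 1 ≤ n_f < n_i ≤ 8 and compute λ = 1240 / [13.6·9·(1/n_f² − 1/n_i²)].
Lines falling in [283, 305] nm: 6→4 (291.8 nm).

1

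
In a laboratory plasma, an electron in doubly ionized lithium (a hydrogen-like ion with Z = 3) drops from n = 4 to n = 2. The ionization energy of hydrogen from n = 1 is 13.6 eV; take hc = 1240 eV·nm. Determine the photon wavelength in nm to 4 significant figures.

54.03 nm

For Z = 3 the level energies scale as Z², so the effective Rydberg energy is 13.6 × 9 = 122.4 eV.
ΔE = 122.4 × (1/2² − 1/4²) = 122.4 × 0.1875 = 22.95 eV.
λ = hc/ΔE = 1240 / 22.95 = 54.03 nm.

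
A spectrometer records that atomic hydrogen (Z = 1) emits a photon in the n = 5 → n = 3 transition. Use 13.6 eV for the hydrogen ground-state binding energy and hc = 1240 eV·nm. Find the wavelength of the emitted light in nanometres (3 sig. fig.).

1280 nm

ΔE = 13.60 × (1/3² − 1/5²) = 13.60 × 0.07111 = 0.9671 eV.
λ = hc/ΔE = 1240 / 0.9671 = 1280 nm.
This line belongs to the Paschen series.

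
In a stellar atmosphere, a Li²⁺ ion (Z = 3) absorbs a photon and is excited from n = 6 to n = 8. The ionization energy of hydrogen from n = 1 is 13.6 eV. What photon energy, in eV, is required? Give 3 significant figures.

1.49 eV

The Bohr energies scale as Z², so for Z = 3: E_n = −122.4/n² eV.
E_8 = −122.4/64 = −1.913 eV and E_6 = −122.4/36 = −3.400 eV.
The photon energy is |E_8 − E_6| = 1.49 eV.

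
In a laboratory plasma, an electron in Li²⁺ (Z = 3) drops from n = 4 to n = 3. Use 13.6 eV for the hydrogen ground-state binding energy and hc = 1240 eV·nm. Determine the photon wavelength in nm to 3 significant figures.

208 nm

For Z = 3 the level energies scale as Z², so the effective Rydberg energy is 13.6 × 9 = 122.4 eV.
ΔE = 122.4 × (1/3² − 1/4²) = 122.4 × 0.04861 = 5.950 eV.
λ = hc/ΔE = 1240 / 5.950 = 208 nm.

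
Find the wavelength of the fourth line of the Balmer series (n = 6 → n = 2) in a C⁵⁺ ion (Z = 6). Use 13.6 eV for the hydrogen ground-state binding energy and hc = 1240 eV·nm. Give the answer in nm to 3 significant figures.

11.4 nm

The Balmer series terminates on n_f = 2; the fourth line has n_i = 2+4 = 6.
ΔE = 489.6 × (1/2² − 1/6²) = 108.8 eV.
λ = 1240 / 108.8 = 11.4 nm.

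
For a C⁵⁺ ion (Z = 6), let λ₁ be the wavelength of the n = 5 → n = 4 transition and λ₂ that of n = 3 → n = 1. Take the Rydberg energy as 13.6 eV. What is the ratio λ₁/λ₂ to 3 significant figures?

39.5

λ ∝ 1/ΔE ∝ 1/(1/n_f² − 1/n_i²), and the Z² and hc factors cancel in the ratio.
λ₁/λ₂ = (1/1² − 1/3²)/(1/4² − 1/5²) = 0.8889/0.02250 = 39.5.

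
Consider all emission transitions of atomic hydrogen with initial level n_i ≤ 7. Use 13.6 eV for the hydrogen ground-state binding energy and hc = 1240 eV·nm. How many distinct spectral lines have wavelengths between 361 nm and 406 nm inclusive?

Enumerate all n_i → n_f pairs with 1 ≤ n_f < n_i ≤ 7 and compute λ = 1240 / [13.6·1·(1/n_f² − 1/n_i²)].
Lines falling in [361, 406] nm: 7→2 (397.1 nm).

1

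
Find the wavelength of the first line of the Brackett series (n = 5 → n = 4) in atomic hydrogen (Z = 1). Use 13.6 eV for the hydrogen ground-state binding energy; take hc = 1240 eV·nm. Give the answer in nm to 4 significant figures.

4052 nm

The Brackett series terminates on n_f = 4; the first line has n_i = 4+1 = 5.
ΔE = 13.60 × (1/4² − 1/5²) = 0.3060 eV.
λ = 1240 / 0.3060 = 4052 nm.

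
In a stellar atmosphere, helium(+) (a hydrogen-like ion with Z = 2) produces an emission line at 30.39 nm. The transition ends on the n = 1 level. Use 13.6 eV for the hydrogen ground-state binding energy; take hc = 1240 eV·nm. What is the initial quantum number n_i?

The photon energy is ΔE = hc/λ = 1240 / 30.39 = 40.80 eV.
With Z = 2, ΔE = 54.40 × (1/n_f² − 1/n_i²), so 1/n_f² − 1/n_i² = 0.7501.
With n_f = 1: 1/n_i² = 1/1 − 0.7501 = 0.2499, so n_i ≈ 2.00.

n_i = 2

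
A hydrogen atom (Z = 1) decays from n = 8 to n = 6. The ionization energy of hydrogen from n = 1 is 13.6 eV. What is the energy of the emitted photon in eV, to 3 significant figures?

E_8 = −13.60/64 = −0.2125 eV and E_6 = −13.60/36 = −0.3778 eV.
The photon energy is |E_8 − E_6| = 0.165 eV.

0.165 eV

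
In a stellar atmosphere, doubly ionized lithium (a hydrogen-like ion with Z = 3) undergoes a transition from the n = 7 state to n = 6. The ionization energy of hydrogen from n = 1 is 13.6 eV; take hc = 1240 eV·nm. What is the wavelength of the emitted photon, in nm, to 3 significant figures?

For Z = 3 the level energies scale as Z², so the effective Rydberg energy is 13.6 × 9 = 122.4 eV.
ΔE = 122.4 × (1/6² − 1/7²) = 122.4 × 0.007370 = 0.9020 eV.
λ = hc/ΔE = 1240 / 0.9020 = 1370 nm.

1370 nm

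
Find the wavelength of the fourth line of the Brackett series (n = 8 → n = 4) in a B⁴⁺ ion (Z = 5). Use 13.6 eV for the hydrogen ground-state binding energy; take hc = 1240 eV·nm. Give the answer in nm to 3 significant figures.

The Brackett series terminates on n_f = 4; the fourth line has n_i = 4+4 = 8.
ΔE = 340.0 × (1/4² − 1/8²) = 15.94 eV.
λ = 1240 / 15.94 = 77.8 nm.

77.8 nm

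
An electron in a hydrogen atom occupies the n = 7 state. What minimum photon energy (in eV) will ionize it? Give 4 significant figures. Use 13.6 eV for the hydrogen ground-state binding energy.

E_7 = −13.60/49 = −0.2776 eV, so ionization (to E = 0) requires 0.2776 eV.

0.2776 eV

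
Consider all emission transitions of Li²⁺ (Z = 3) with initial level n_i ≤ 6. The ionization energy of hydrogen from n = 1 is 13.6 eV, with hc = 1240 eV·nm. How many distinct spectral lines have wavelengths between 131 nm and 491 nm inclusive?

4

Enumerate all n_i → n_f pairs with 1 ≤ n_f < n_i ≤ 6 and compute λ = 1240 / [13.6·9·(1/n_f² − 1/n_i²)].
Lines falling in [131, 491] nm: 5→3 (142.5 nm), 4→3 (208.4 nm), 6→4 (291.8 nm), 5→4 (450.3 nm).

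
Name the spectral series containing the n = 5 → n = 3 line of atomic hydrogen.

The series is set by the lower level: n_f = 3 is the Paschen series.

Paschen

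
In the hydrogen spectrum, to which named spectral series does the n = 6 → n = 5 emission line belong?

Pfund

The series is set by the lower level: n_f = 5 is the Pfund series.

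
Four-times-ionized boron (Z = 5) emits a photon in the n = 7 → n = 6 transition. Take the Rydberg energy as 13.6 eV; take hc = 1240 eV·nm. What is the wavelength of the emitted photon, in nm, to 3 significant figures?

495 nm

For Z = 5 the level energies scale as Z², so the effective Rydberg energy is 13.6 × 25 = 340.0 eV.
ΔE = 340.0 × (1/6² − 1/7²) = 340.0 × 0.007370 = 2.506 eV.
λ = hc/ΔE = 1240 / 2.506 = 495 nm.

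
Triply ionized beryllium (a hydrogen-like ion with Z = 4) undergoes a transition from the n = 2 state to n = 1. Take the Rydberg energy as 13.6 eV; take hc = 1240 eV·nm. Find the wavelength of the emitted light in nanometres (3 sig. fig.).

7.60 nm

For Z = 4 the level energies scale as Z², so the effective Rydberg energy is 13.6 × 16 = 217.6 eV.
ΔE = 217.6 × (1/1² − 1/2²) = 217.6 × 0.7500 = 163.2 eV.
λ = hc/ΔE = 1240 / 163.2 = 7.60 nm.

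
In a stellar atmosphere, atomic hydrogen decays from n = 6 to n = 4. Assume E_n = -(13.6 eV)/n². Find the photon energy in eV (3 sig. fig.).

E_6 = −13.60/36 = −0.3778 eV and E_4 = −13.60/16 = −0.8500 eV.
The photon energy is |E_6 − E_4| = 0.472 eV.

0.472 eV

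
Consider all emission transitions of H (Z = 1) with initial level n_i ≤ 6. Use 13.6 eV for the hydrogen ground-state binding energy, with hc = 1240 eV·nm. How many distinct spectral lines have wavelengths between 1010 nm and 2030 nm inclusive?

Enumerate all n_i → n_f pairs with 1 ≤ n_f < n_i ≤ 6 and compute λ = 1240 / [13.6·1·(1/n_f² − 1/n_i²)].
Lines falling in [1010, 2030] nm: 6→3 (1094 nm), 5→3 (1282 nm), 4→3 (1876 nm).

3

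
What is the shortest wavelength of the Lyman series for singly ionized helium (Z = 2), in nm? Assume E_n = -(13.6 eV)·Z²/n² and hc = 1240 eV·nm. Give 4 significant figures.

22.79 nm

The Lyman series has lower level n_f = 1; the series limit corresponds to n_i → ∞.
ΔE_max = 13.6 × 4 / 1² = 54.40 eV.
λ_min = 1240 / 54.40 = 22.79 nm.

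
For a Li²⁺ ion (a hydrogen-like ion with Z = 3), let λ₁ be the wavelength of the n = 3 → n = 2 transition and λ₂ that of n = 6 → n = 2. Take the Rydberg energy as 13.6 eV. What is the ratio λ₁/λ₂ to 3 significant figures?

1.60

λ ∝ 1/ΔE ∝ 1/(1/n_f² − 1/n_i²), and the Z² and hc factors cancel in the ratio.
λ₁/λ₂ = (1/2² − 1/6²)/(1/2² − 1/3²) = 0.2222/0.1389 = 1.60.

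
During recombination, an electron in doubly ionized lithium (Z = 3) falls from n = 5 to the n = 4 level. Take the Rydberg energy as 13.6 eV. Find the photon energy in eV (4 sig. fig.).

The Bohr energies scale as Z², so for Z = 3: E_n = −122.4/n² eV.
E_5 = −122.4/25 = −4.896 eV and E_4 = −122.4/16 = −7.650 eV.
The photon energy is |E_5 − E_4| = 2.754 eV.

2.754 eV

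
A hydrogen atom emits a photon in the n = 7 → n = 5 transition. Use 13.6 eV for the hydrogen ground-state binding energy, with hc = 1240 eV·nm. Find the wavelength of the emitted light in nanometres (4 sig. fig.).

ΔE = 13.60 × (1/5² − 1/7²) = 13.60 × 0.01959 = 0.2664 eV.
λ = hc/ΔE = 1240 / 0.2664 = 4654 nm.

4654 nm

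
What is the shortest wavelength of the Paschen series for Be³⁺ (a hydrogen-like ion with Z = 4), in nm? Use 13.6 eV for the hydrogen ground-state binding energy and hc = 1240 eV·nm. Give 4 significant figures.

The Paschen series has lower level n_f = 3; the series limit corresponds to n_i → ∞.
ΔE_max = 13.6 × 16 / 3² = 24.18 eV.
λ_min = 1240 / 24.18 = 51.29 nm.

51.29 nm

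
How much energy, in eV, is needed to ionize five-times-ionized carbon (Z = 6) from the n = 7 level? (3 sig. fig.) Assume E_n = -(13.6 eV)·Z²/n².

9.99 eV

E_n = −13.6 Z²/n² = −489.6/n² eV for Z = 6.
E_7 = −489.6/49 = −9.99 eV, so ionization (to E = 0) requires 9.99 eV.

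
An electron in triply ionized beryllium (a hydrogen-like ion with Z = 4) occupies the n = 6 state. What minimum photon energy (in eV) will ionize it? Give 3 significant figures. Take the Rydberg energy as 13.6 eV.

E_n = −13.6 Z²/n² = −217.6/n² eV for Z = 4.
E_6 = −217.6/36 = −6.04 eV, so ionization (to E = 0) requires 6.04 eV.

6.04 eV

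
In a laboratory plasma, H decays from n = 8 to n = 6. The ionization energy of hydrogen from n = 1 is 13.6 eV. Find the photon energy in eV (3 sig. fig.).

E_8 = −13.60/64 = −0.2125 eV and E_6 = −13.60/36 = −0.3778 eV.
The photon energy is |E_8 − E_6| = 0.165 eV.

0.165 eV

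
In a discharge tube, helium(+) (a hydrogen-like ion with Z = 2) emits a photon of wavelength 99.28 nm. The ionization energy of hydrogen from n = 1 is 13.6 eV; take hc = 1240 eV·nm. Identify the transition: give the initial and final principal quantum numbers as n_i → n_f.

The photon energy is ΔE = hc/λ = 1240 / 99.28 = 12.49 eV.
With Z = 2, ΔE = 54.40 × (1/n_f² − 1/n_i²), so 1/n_f² − 1/n_i² = 0.2296.
Trying n_f = 2 gives 1/n_i² = 0.02041, i.e. n_i ≈ 7; this pair matches.

n_i = 7, n_f = 2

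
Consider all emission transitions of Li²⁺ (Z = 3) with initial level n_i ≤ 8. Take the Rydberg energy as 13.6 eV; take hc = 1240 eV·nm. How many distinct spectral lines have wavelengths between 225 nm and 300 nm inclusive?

2

Enumerate all n_i → n_f pairs with 1 ≤ n_f < n_i ≤ 8 and compute λ = 1240 / [13.6·9·(1/n_f² − 1/n_i²)].
Lines falling in [225, 300] nm: 7→4 (240.7 nm), 6→4 (291.8 nm).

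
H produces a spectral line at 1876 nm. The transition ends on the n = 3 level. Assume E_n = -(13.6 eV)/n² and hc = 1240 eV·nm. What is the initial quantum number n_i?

n_i = 4

The photon energy is ΔE = hc/λ = 1240 / 1876 = 0.6610 eV.
With Z = 1, ΔE = 13.60 × (1/n_f² − 1/n_i²), so 1/n_f² − 1/n_i² = 0.04860.
With n_f = 3: 1/n_i² = 1/9 − 0.04860 = 0.06251, so n_i ≈ 4.00.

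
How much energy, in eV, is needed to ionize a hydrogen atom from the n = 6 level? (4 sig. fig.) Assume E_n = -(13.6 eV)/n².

E_6 = −13.60/36 = −0.3778 eV, so ionization (to E = 0) requires 0.3778 eV.

0.3778 eV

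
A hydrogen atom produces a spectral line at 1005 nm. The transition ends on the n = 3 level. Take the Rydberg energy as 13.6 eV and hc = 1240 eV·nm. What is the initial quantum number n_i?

n_i = 7

The photon energy is ΔE = hc/λ = 1240 / 1005 = 1.234 eV.
With Z = 1, ΔE = 13.60 × (1/n_f² − 1/n_i²), so 1/n_f² − 1/n_i² = 0.09072.
With n_f = 3: 1/n_i² = 1/9 − 0.09072 = 0.02039, so n_i ≈ 7.00.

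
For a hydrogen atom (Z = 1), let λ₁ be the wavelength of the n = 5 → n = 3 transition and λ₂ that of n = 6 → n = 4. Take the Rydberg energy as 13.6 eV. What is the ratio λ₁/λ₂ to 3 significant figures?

0.488

λ ∝ 1/ΔE ∝ 1/(1/n_f² − 1/n_i²), and the Z² and hc factors cancel in the ratio.
λ₁/λ₂ = (1/4² − 1/6²)/(1/3² − 1/5²) = 0.03472/0.07111 = 0.488.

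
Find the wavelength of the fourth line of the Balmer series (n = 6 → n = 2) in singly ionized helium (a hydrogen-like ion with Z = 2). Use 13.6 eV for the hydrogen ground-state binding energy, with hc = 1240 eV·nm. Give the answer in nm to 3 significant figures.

The Balmer series terminates on n_f = 2; the fourth line has n_i = 2+4 = 6.
ΔE = 54.40 × (1/2² − 1/6²) = 12.09 eV.
λ = 1240 / 12.09 = 103 nm.

103 nm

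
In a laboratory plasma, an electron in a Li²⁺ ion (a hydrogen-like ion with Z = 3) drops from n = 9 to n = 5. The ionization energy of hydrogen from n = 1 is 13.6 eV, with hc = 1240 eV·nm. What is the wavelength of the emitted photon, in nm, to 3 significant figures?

366 nm

For Z = 3 the level energies scale as Z², so the effective Rydberg energy is 13.6 × 9 = 122.4 eV.
ΔE = 122.4 × (1/5² − 1/9²) = 122.4 × 0.02765 = 3.385 eV.
λ = hc/ΔE = 1240 / 3.385 = 366 nm.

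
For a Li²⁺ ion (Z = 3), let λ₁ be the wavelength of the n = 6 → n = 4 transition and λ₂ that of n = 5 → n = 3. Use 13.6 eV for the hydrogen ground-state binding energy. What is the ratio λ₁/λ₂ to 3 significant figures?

λ ∝ 1/ΔE ∝ 1/(1/n_f² − 1/n_i²), and the Z² and hc factors cancel in the ratio.
λ₁/λ₂ = (1/3² − 1/5²)/(1/4² − 1/6²) = 0.07111/0.03472 = 2.05.

2.05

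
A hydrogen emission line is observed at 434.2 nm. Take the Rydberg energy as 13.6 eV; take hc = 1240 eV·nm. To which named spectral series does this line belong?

Balmer

ΔE = 1240/434.2 = 2.856 eV.
This matches 13.6 × (1/2² − 1/5²), so n_f = 2: the Balmer series.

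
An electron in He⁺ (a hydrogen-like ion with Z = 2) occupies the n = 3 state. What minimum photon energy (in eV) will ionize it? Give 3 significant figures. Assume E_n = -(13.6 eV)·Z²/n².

6.04 eV

E_n = −13.6 Z²/n² = −54.40/n² eV for Z = 2.
E_3 = −54.40/9 = −6.04 eV, so ionization (to E = 0) requires 6.04 eV.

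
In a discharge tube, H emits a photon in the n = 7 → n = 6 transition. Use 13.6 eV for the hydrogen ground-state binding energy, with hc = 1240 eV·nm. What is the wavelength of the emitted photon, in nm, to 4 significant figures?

ΔE = 13.60 × (1/6² − 1/7²) = 13.60 × 0.007370 = 0.1002 eV.
λ = hc/ΔE = 1240 / 0.1002 = 12370 nm.

12370 nm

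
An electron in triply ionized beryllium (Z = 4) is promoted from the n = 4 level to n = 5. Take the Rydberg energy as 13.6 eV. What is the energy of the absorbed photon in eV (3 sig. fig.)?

The Bohr energies scale as Z², so for Z = 4: E_n = −217.6/n² eV.
E_5 = −217.6/25 = −8.704 eV and E_4 = −217.6/16 = −13.60 eV.
The photon energy is |E_5 − E_4| = 4.90 eV.

4.90 eV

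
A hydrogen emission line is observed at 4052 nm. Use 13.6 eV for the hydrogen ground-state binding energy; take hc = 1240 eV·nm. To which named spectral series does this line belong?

ΔE = 1240/4052 = 0.3060 eV.
This matches 13.6 × (1/4² − 1/5²), so n_f = 4: the Brackett series.

Brackett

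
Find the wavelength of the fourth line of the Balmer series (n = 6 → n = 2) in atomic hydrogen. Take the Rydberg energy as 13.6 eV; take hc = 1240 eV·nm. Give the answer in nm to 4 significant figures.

The Balmer series terminates on n_f = 2; the fourth line has n_i = 2+4 = 6.
ΔE = 13.60 × (1/2² − 1/6²) = 3.022 eV.
λ = 1240 / 3.022 = 410.3 nm.

410.3 nm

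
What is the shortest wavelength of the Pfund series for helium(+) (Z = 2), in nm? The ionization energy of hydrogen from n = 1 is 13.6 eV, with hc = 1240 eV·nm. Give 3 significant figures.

The Pfund series has lower level n_f = 5; the series limit corresponds to n_i → ∞.
ΔE_max = 13.6 × 4 / 5² = 2.176 eV.
λ_min = 1240 / 2.176 = 570 nm.

570 nm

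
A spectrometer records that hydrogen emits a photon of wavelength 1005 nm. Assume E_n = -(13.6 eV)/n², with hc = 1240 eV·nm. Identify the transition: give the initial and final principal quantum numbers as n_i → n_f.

The photon energy is ΔE = hc/λ = 1240 / 1005 = 1.234 eV.
With Z = 1, ΔE = 13.60 × (1/n_f² − 1/n_i²), so 1/n_f² − 1/n_i² = 0.09072.
Trying n_f = 3 gives 1/n_i² = 0.02039, i.e. n_i ≈ 7; this pair matches.

n_i = 7, n_f = 3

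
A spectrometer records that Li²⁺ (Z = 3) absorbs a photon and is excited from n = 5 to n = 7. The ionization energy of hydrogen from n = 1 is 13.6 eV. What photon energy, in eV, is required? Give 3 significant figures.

2.40 eV

The Bohr energies scale as Z², so for Z = 3: E_n = −122.4/n² eV.
E_7 = −122.4/49 = −2.498 eV and E_5 = −122.4/25 = −4.896 eV.
The photon energy is |E_7 − E_5| = 2.40 eV.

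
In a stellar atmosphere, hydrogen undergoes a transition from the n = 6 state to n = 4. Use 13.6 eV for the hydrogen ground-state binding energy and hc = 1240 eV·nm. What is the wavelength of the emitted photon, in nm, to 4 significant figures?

ΔE = 13.60 × (1/4² − 1/6²) = 13.60 × 0.03472 = 0.4722 eV.
λ = hc/ΔE = 1240 / 0.4722 = 2626 nm.

2626 nm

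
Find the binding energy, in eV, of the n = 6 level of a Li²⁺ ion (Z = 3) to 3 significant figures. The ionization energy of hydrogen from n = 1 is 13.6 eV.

E_n = −13.6 Z²/n² = −122.4/n² eV for Z = 3.
E_6 = −122.4/36 = −3.40 eV, so ionization (to E = 0) requires 3.40 eV.

3.40 eV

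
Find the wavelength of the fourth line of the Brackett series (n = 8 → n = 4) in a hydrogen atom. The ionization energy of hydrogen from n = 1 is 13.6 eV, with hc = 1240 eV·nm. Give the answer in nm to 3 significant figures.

1950 nm

The Brackett series terminates on n_f = 4; the fourth line has n_i = 4+4 = 8.
ΔE = 13.60 × (1/4² − 1/8²) = 0.6375 eV.
λ = 1240 / 0.6375 = 1950 nm.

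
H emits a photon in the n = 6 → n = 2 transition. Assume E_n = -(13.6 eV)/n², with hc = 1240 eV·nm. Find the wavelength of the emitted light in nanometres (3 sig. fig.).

410 nm

ΔE = 13.60 × (1/2² − 1/6²) = 13.60 × 0.2222 = 3.022 eV.
λ = hc/ΔE = 1240 / 3.022 = 410 nm.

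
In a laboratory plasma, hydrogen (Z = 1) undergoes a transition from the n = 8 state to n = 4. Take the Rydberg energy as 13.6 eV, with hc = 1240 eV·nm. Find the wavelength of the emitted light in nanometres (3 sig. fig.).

ΔE = 13.60 × (1/4² − 1/8²) = 13.60 × 0.04688 = 0.6375 eV.
λ = hc/ΔE = 1240 / 0.6375 = 1950 nm.
This line belongs to the Brackett series.

1950 nm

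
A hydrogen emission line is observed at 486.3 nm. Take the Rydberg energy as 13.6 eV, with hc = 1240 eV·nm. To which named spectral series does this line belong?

ΔE = 1240/486.3 = 2.550 eV.
This matches 13.6 × (1/2² − 1/4²), so n_f = 2: the Balmer series.

Balmer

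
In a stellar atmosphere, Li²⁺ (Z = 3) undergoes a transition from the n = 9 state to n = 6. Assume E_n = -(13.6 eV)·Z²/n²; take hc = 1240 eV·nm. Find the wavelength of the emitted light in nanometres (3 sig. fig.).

For Z = 3 the level energies scale as Z², so the effective Rydberg energy is 13.6 × 9 = 122.4 eV.
ΔE = 122.4 × (1/6² − 1/9²) = 122.4 × 0.01543 = 1.889 eV.
λ = hc/ΔE = 1240 / 1.889 = 656 nm.

656 nm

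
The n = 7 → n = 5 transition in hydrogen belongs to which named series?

Pfund

The series is set by the lower level: n_f = 5 is the Pfund series.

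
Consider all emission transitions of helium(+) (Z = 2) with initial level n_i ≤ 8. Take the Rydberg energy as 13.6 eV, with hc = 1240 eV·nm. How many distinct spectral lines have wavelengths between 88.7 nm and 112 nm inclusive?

Enumerate all n_i → n_f pairs with 1 ≤ n_f < n_i ≤ 8 and compute λ = 1240 / [13.6·4·(1/n_f² − 1/n_i²)].
Lines falling in [88.7, 112] nm: 8→2 (97.25 nm), 7→2 (99.28 nm), 6→2 (102.6 nm), 5→2 (108.5 nm).

4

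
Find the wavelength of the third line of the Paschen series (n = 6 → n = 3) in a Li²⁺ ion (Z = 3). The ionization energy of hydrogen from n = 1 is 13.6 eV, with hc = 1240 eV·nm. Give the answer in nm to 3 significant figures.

122 nm

The Paschen series terminates on n_f = 3; the third line has n_i = 3+3 = 6.
ΔE = 122.4 × (1/3² − 1/6²) = 10.20 eV.
λ = 1240 / 10.20 = 122 nm.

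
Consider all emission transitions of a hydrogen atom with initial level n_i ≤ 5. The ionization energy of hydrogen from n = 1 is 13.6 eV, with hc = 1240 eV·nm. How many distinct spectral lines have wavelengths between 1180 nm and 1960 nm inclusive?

Enumerate all n_i → n_f pairs with 1 ≤ n_f < n_i ≤ 5 and compute λ = 1240 / [13.6·1·(1/n_f² − 1/n_i²)].
Lines falling in [1180, 1960] nm: 5→3 (1282 nm), 4→3 (1876 nm).

2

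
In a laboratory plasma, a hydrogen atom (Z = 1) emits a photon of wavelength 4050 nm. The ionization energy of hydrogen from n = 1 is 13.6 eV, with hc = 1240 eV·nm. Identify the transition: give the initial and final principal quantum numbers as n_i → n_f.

The photon energy is ΔE = hc/λ = 1240 / 4050 = 0.3062 eV.
With Z = 1, ΔE = 13.60 × (1/n_f² − 1/n_i²), so 1/n_f² − 1/n_i² = 0.02251.
Trying n_f = 4 gives 1/n_i² = 0.03999, i.e. n_i ≈ 5; this pair matches.

n_i = 5, n_f = 4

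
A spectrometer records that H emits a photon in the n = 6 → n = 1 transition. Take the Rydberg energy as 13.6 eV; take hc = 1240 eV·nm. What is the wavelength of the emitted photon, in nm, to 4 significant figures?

93.78 nm

ΔE = 13.60 × (1/1² − 1/6²) = 13.60 × 0.9722 = 13.22 eV.
λ = hc/ΔE = 1240 / 13.22 = 93.78 nm.
This line belongs to the Lyman series.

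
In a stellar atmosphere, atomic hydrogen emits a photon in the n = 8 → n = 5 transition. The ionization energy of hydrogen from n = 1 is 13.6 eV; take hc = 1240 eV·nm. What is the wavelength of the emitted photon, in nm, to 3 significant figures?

3740 nm

ΔE = 13.60 × (1/5² − 1/8²) = 13.60 × 0.02438 = 0.3315 eV.
λ = hc/ΔE = 1240 / 0.3315 = 3740 nm.
This line belongs to the Pfund series.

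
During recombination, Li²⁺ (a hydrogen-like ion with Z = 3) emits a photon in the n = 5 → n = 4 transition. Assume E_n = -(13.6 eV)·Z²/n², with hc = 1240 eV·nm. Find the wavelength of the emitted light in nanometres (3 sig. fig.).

For Z = 3 the level energies scale as Z², so the effective Rydberg energy is 13.6 × 9 = 122.4 eV.
ΔE = 122.4 × (1/4² − 1/5²) = 122.4 × 0.02250 = 2.754 eV.
λ = hc/ΔE = 1240 / 2.754 = 450 nm.

450 nm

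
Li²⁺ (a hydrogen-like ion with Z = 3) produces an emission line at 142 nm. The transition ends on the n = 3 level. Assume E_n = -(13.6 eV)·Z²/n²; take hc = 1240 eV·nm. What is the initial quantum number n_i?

The photon energy is ΔE = hc/λ = 1240 / 142 = 8.732 eV.
With Z = 3, ΔE = 122.4 × (1/n_f² − 1/n_i²), so 1/n_f² − 1/n_i² = 0.07134.
With n_f = 3: 1/n_i² = 1/9 − 0.07134 = 0.03977, so n_i ≈ 5.01.

n_i = 5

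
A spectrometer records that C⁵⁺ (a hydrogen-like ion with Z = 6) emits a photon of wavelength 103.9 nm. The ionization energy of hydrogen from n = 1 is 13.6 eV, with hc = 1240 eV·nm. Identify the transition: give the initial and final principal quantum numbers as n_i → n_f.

n_i = 8, n_f = 5

The photon energy is ΔE = hc/λ = 1240 / 103.9 = 11.93 eV.
With Z = 6, ΔE = 489.6 × (1/n_f² − 1/n_i²), so 1/n_f² − 1/n_i² = 0.02438.
Trying n_f = 5 gives 1/n_i² = 0.01562, i.e. n_i ≈ 8; this pair matches.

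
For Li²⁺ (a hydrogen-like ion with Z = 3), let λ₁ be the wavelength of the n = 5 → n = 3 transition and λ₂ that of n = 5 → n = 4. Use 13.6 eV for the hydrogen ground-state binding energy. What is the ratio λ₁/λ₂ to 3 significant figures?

0.316

λ ∝ 1/ΔE ∝ 1/(1/n_f² − 1/n_i²), and the Z² and hc factors cancel in the ratio.
λ₁/λ₂ = (1/4² − 1/5²)/(1/3² − 1/5²) = 0.02250/0.07111 = 0.316.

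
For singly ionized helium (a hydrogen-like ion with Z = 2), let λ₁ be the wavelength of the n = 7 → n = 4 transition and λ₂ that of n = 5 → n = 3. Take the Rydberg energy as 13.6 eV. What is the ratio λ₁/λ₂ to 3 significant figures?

1.69

λ ∝ 1/ΔE ∝ 1/(1/n_f² − 1/n_i²), and the Z² and hc factors cancel in the ratio.
λ₁/λ₂ = (1/3² − 1/5²)/(1/4² − 1/7²) = 0.07111/0.04209 = 1.69.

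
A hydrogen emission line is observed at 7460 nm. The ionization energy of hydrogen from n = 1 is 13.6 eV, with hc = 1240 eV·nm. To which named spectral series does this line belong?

ΔE = 1240/7460 = 0.1662 eV.
This matches 13.6 × (1/5² − 1/6²), so n_f = 5: the Pfund series.

Pfund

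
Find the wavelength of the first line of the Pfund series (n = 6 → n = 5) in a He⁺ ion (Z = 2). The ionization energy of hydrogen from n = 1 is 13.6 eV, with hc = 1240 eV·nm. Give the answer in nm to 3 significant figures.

1860 nm

The Pfund series terminates on n_f = 5; the first line has n_i = 5+1 = 6.
ΔE = 54.40 × (1/5² − 1/6²) = 0.6649 eV.
λ = 1240 / 0.6649 = 1860 nm.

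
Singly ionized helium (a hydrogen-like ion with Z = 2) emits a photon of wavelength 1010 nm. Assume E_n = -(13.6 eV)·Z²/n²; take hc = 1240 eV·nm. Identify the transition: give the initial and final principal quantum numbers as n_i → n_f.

The photon energy is ΔE = hc/λ = 1240 / 1010 = 1.228 eV.
With Z = 2, ΔE = 54.40 × (1/n_f² − 1/n_i²), so 1/n_f² − 1/n_i² = 0.02257.
Trying n_f = 4 gives 1/n_i² = 0.03993, i.e. n_i ≈ 5; this pair matches.

n_i = 5, n_f = 4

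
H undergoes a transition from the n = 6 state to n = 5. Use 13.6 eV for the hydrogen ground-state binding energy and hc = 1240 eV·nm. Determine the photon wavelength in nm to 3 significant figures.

7460 nm

ΔE = 13.60 × (1/5² − 1/6²) = 13.60 × 0.01222 = 0.1662 eV.
λ = hc/ΔE = 1240 / 0.1662 = 7460 nm.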